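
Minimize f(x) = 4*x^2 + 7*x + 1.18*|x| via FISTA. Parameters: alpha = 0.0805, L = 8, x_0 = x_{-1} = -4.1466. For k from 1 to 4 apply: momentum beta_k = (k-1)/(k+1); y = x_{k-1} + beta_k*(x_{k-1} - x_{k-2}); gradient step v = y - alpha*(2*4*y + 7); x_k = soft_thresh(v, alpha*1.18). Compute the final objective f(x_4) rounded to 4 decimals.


FISTA on f(x) = 4*x^2 + 7*x + 1.18*|x|
L = 8, alpha = 0.0805
Iteration 1: beta = 0.0, y = -4.1466 + 0.0*(-4.1466 + 4.1466) = -4.1466
  grad(y) = -26.1728, v = y - alpha*grad = -2.0397
  prox(v) = soft_thresh(-2.0397, 0.095) = -1.9447
Iteration 2: beta = 0.3333, y = -1.9447 + 0.3333*(-1.9447 + 4.1466) = -1.2107
  grad(y) = -2.6859, v = y - alpha*grad = -0.9945
  prox(v) = soft_thresh(-0.9945, 0.095) = -0.8995
Iteration 3: beta = 0.5, y = -0.8995 + 0.5*(-0.8995 + 1.9447) = -0.3769
  grad(y) = 3.9844, v = y - alpha*grad = -0.6977
  prox(v) = soft_thresh(-0.6977, 0.095) = -0.6027
Iteration 4: beta = 0.6, y = -0.6027 + 0.6*(-0.6027 + 0.8995) = -0.4246
  grad(y) = 3.6032, v = y - alpha*grad = -0.7147
  prox(v) = soft_thresh(-0.7147, 0.095) = -0.6197
f(x_4) = 4*(-0.6197)^2 + 7*(-0.6197) + 1.18*|-0.6197| = -2.0705


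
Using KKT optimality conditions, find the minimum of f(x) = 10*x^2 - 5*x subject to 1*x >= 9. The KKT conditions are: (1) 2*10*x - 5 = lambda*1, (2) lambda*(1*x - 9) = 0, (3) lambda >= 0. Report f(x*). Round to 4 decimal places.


Step 1: Try lambda = 0 (constraint inactive).
x_unc = 5/(2*10) = 0.25
Check: 1*0.25 = 0.25 < 9 -- violated!
Step 2: Constraint must be active: 1*x = 9
x* = 9/1 = 9.0
lambda = (2*10*9.0 - 5)/1 = 175.0
Step 3: Compute optimal value.
f(x*) = 10*9.0^2 - 5*9.0 = 765.0


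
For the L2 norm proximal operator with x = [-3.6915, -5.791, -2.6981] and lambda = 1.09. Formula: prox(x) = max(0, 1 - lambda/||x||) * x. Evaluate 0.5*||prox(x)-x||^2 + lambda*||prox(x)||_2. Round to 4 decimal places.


Step 1: Compute ||x||.
||x|| = 7.3785
Step 2: Compute scaling factor.
scale = max(0, 1 - 1.09/7.3785) = 0.8523
Step 3: prox(x) = [-3.1462, -4.9355, -2.2995]
||prox(x)|| = 6.2885
Step 4: Proximal objective.
0.5*||prox-x||^2 = 0.5941
lambda*||prox|| = 6.8545
Total = 7.4485


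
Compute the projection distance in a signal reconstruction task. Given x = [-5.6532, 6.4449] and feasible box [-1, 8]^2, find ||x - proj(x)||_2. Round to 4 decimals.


Project each component onto [-1, 8].
clip(-5.6532) = -1.0, clip(6.4449) = 6.4449
Projection = [-1.0, 6.4449]
Squared diffs: [21.6523, 0.0]
Distance = sqrt(21.6523) = 4.6532


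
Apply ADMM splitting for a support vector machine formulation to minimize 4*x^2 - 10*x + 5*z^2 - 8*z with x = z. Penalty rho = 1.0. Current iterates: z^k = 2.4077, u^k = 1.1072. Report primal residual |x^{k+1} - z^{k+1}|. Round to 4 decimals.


ADMM iteration with rho = 1.0, z^k = 2.4077, u^k = 1.1072
Step 1: x-update.
Minimize 4*x^2 - 10*x + (1.0/2)*(x - 2.4077 + 1.1072)^2
FOC: (2*4 + 1.0)*x = 10 + 1.0*(2.4077 - 1.1072)
x^{k+1} = 1.2556
Step 2: z-update.
Minimize 5*z^2 - 8*z + (1.0/2)*(1.2556 - z + 1.1072)^2
FOC: (2*5 + 1.0)*z = 8 + 1.0*(1.2556 + 1.1072)
z^{k+1} = 0.9421
Step 3: u-update.
u^{k+1} = 1.1072 + 1.2556 - 0.9421 = 1.4207
Step 4: Primal residual = |1.2556 - 0.9421| = 0.3135


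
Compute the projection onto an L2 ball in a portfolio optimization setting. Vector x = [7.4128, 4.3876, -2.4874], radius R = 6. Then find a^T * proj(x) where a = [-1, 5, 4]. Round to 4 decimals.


Step 1: Compute ||x|| (intermediates to 6 decimals).
||x|| = sqrt(7.4128^2 + 4.3876^2 + (-2.4874)^2) = 8.965924
Step 2: Project.
Since ||x|| > R, scale = R/||x|| = 6/8.965924 = 0.6692, proj(x) = scale * x
proj(x) = [4.960646, 2.936182, -1.664568]
Step 3: Dot product.
a^T * proj(x) = -1*4.960646 + 5*2.936182 + 4*(-1.664568) = 3.062


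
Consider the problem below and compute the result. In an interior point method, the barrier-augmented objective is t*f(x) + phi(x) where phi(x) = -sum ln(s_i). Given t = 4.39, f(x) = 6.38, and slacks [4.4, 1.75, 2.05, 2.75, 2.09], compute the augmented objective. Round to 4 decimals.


Step 1: Compute log-barrier.
ln values: [1.4816, 0.5596, 0.7178, 1.0116, 0.7372]
phi = -(1.4816 + 0.5596 + 0.7178 + 1.0116 + 0.7372) = -4.5078
Step 2: Compute augmented objective.
t*f(x) = 4.39*6.38 = 28.0082
Total = 28.0082 - 4.5078 = 23.5004


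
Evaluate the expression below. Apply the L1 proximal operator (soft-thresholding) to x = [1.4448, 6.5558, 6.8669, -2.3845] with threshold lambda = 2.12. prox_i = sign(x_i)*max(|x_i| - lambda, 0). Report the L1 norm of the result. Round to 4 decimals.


Soft-thresholding with lambda = 2.12:
prox(1.4448) = sign(1.4448)*max(|1.4448| - 2.12, 0) = 0.0
prox(6.5558) = sign(6.5558)*max(|6.5558| - 2.12, 0) = 4.4358
prox(6.8669) = sign(6.8669)*max(|6.8669| - 2.12, 0) = 4.7469
prox(-2.3845) = sign(-2.3845)*max(|-2.3845| - 2.12, 0) = -0.2645
prox(x) = [0.0, 4.4358, 4.7469, -0.2645]
||prox(x)||_1 = 0.0 + 4.4358 + 4.7469 + 0.2645 = 9.4472


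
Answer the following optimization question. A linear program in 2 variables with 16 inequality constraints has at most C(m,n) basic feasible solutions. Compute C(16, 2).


Each vertex corresponds to some choice of n active constraints out of m, so the number of vertices is at most C(m, n) = m! / (n!(m-n)!).
m = 16, n = 2
Numerator: 16 * 15
Denominator: 2! = 2
C(16, 2) = 120


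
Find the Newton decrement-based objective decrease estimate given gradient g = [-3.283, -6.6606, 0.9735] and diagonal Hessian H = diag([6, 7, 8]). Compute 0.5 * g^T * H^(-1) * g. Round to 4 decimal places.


Step 1: H is diagonal, so H^(-1) * g = [-0.5472, -0.9515, 0.1217].
Step 2: g^T H^(-1) g = sum_i g_i^2 / H_ii
  = (-3.283)^2/6 + (-6.6606)^2/7 + (0.9735)^2/8
  = 1.7963 + 6.3377 + 0.1185 = 8.2525
Step 3: Objective decrease = 0.5 * g^T H^(-1) g = 4.1262


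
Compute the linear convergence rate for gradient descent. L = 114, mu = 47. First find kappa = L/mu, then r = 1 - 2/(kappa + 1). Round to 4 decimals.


Step 1: Compute the condition number.
kappa = L/mu = 114/47 = 2.4255
Step 2: Compute the convergence rate.
r = 1 - 2/(kappa + 1) = 1 - 2*mu/(L + mu) = (L - mu)/(L + mu) = 67/161 = 0.4161


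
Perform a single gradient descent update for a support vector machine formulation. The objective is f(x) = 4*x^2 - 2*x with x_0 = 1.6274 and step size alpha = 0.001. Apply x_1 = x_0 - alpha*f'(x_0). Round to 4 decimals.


We compute the gradient at x_0 and apply the update.
f'(x) = 8*x - 2
f'(1.6274) = 8*1.6274 - 2 = 11.0192
x_1 = 1.6274 - 0.001*11.0192 = 1.6164


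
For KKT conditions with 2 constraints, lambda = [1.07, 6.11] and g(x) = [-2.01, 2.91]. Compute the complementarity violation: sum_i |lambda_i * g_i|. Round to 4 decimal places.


KKT complementary slackness check:
lambda_1 * g_1 = 1.07 * -2.01 = -2.1507
lambda_2 * g_2 = 6.11 * 2.91 = 17.7801
Total violation = 2.1507 + 17.7801 = 19.9308


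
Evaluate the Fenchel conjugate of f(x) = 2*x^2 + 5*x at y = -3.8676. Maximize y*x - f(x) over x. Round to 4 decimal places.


f*(y) = sup_x {y*x - a*x^2 - b*x} = sup_x {(y-b)*x - a*x^2}
FOC: (y - b) - 2a*x = 0 => x* = (y - b)/(2a)
x* = (-3.8676 - 5)/(2*2) = -2.2169
f*(-3.8676) = (y-b)^2/(4a) = (-3.8676 - 5)^2/(4*2)
= 78.6343/8 = 9.8293


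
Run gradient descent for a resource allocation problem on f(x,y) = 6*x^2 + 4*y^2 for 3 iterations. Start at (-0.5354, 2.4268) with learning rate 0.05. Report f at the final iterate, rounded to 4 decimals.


Gradient descent on f(x,y) = 6*x^2 + 4*y^2.
Starting point: (-0.5354, 2.4268), alpha = 0.05
Step 1: grad_x = 2*6*-0.5354 = -6.4248, grad_y = 2*4*2.4268 = 19.4144
  x_1 = -0.5354 - 0.05*-6.4248 = -0.2142
  y_1 = 2.4268 - 0.05*19.4144 = 1.4561
Step 2: grad_x = 2*6*-0.2142 = -2.5699, grad_y = 2*4*1.4561 = 11.6486
  x_2 = -0.2142 - 0.05*-2.5699 = -0.0857
  y_2 = 1.4561 - 0.05*11.6486 = 0.8736
Step 3: grad_x = 2*6*-0.0857 = -1.028, grad_y = 2*4*0.8736 = 6.9892
  x_3 = -0.0857 - 0.05*-1.028 = -0.0343
  y_3 = 0.8736 - 0.05*6.9892 = 0.5242
f(-0.0343, 0.5242) = 6*(-0.0343)^2 + 4*0.5242^2 = 1.1061


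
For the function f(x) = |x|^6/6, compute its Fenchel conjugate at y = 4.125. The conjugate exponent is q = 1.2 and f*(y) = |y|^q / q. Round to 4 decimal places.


The conjugate exponent q satisfies 1/p + 1/q = 1.
p = 6, so q = 6/(6 - 1) = 1.2
|y|^q = 4.125^1.2 = 5.4766
f*(4.125) = 5.4766 / 1.2 = 4.5638


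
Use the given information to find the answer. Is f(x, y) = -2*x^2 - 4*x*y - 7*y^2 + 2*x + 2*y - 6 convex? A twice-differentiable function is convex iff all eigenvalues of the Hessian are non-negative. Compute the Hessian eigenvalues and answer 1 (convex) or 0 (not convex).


The Hessian of f(x,y) = -2*x^2 - 4*x*y - 7*y^2 + 2*x + 2*y - 6 is:
H = [[-4, -4], [-4, -14]]
Trace = -4 - 14 = -18
Determinant = -4*-14 - (-4)^2 = 40
Discriminant = (-18)^2 - 4*40 = 164.0
Eigenvalues: lambda_1 = -15.4031, lambda_2 = -2.5969
The function is not convex.

0


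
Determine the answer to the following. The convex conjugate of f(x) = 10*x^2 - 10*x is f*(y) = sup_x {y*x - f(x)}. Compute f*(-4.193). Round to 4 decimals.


f*(y) = sup_x {y*x - a*x^2 - b*x} = sup_x {(y-b)*x - a*x^2}
FOC: (y - b) - 2a*x = 0 => x* = (y - b)/(2a)
x* = (-4.193 + 10)/(2*10) = 0.2904
f*(-4.193) = (y-b)^2/(4a) = (-4.193 + 10)^2/(4*10)
= 33.7212/40 = 0.843


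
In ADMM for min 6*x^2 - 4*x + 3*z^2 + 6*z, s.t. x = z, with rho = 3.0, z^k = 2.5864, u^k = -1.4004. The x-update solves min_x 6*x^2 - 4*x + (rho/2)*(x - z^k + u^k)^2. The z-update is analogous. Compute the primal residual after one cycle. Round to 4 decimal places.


ADMM iteration with rho = 3.0, z^k = 2.5864, u^k = -1.4004
Step 1: x-update.
Minimize 6*x^2 - 4*x + (3.0/2)*(x - 2.5864 - 1.4004)^2
FOC: (2*6 + 3.0)*x = 4 + 3.0*(2.5864 + 1.4004)
x^{k+1} = 1.064
Step 2: z-update.
Minimize 3*z^2 + 6*z + (3.0/2)*(1.064 - z - 1.4004)^2
FOC: (2*3 + 3.0)*z = -6 + 3.0*(1.064 - 1.4004)
z^{k+1} = -0.7788
Step 3: u-update.
u^{k+1} = -1.4004 + 1.064 + 0.7788 = 0.4424
Step 4: Primal residual = |1.064 + 0.7788| = 1.8428


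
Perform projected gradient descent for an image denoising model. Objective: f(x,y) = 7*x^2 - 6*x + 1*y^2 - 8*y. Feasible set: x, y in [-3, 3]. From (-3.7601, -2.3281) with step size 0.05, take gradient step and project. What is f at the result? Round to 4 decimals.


Step 1: Compute gradient at (-3.7601, -2.3281).
grad_x = 2*7*-3.7601 - 6 = -58.6414
grad_y = 2*1*-2.3281 - 8 = -12.6562
Step 2: Gradient step.
x_raw = -3.7601 - 0.05*-58.6414 = -0.828
y_raw = -2.3281 - 0.05*-12.6562 = -1.6953
Step 3: Project onto [-3, 3].
x_proj = clip(-0.828) = -0.828
y_proj = clip(-1.6953) = -1.6953
Step 4: Evaluate f.
f(-0.828, -1.6953) = 26.2039


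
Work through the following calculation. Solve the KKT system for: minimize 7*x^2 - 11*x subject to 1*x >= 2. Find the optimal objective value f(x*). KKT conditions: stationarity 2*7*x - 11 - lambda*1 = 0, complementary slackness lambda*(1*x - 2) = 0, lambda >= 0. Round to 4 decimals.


Step 1: Try lambda = 0 (constraint inactive).
x_unc = 11/(2*7) = 0.7857
Check: 1*0.7857 = 0.7857 < 2 -- violated!
Step 2: Constraint must be active: 1*x = 2
x* = 2/1 = 2.0
lambda = (2*7*2.0 - 11)/1 = 17.0
Step 3: Compute optimal value.
f(x*) = 7*2.0^2 - 11*2.0 = 6.0


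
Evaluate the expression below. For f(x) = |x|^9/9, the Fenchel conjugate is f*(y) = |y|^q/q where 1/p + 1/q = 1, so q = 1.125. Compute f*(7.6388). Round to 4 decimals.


The conjugate exponent q satisfies 1/p + 1/q = 1.
p = 9, so q = 9/(9 - 1) = 1.125
|y|^q = 7.6388^1.125 = 9.8493
f*(7.6388) = 9.8493 / 1.125 = 8.7549


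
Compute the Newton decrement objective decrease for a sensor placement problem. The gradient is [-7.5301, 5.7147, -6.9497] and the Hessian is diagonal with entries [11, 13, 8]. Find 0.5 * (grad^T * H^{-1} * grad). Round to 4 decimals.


Step 1: H is diagonal, so H^(-1) * g = [-0.6846, 0.4396, -0.8687].
Step 2: g^T H^(-1) g = sum_i g_i^2 / H_ii
  = (-7.5301)^2/11 + (5.7147)^2/13 + (-6.9497)^2/8
  = 5.1548 + 2.5121 + 6.0373 = 13.7042
Step 3: Objective decrease = 0.5 * g^T H^(-1) g = 6.8521


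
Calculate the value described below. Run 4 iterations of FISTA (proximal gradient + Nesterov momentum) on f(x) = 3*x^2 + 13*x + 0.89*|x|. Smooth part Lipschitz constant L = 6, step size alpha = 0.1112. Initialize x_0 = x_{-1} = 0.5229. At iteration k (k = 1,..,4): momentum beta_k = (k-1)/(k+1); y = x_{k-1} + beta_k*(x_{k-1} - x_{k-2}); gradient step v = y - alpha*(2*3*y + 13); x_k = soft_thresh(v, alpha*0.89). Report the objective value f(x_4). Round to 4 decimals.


FISTA on f(x) = 3*x^2 + 13*x + 0.89*|x|
L = 6, alpha = 0.1112
Iteration 1: beta = 0.0, y = 0.5229 + 0.0*(0.5229 - 0.5229) = 0.5229
  grad(y) = 16.1374, v = y - alpha*grad = -1.2716
  prox(v) = soft_thresh(-1.2716, 0.099) = -1.1726
Iteration 2: beta = 0.3333, y = -1.1726 + 0.3333*(-1.1726 - 0.5229) = -1.7378
  grad(y) = 2.5733, v = y - alpha*grad = -2.0239
  prox(v) = soft_thresh(-2.0239, 0.099) = -1.925
Iteration 3: beta = 0.5, y = -1.925 + 0.5*(-1.925 + 1.1726) = -2.3011
  grad(y) = -0.8069, v = y - alpha*grad = -2.2114
  prox(v) = soft_thresh(-2.2114, 0.099) = -2.1125
Iteration 4: beta = 0.6, y = -2.1125 + 0.6*(-2.1125 + 1.925) = -2.2249
  grad(y) = -0.3497, v = y - alpha*grad = -2.1861
  prox(v) = soft_thresh(-2.1861, 0.099) = -2.0871
f(x_4) = 3*(-2.0871)^2 + 13*(-2.0871) + 0.89*|-2.0871| = -12.2068


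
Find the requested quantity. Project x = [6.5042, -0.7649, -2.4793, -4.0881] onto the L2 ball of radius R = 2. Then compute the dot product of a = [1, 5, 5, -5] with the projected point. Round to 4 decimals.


Step 1: Compute ||x|| (intermediates to 6 decimals).
||x|| = sqrt(6.5042^2 + (-0.7649)^2 + (-2.4793)^2 + (-4.0881)^2) = 8.108587
Step 2: Project.
Since ||x|| > R, scale = R/||x|| = 2/8.108587 = 0.246652, proj(x) = scale * x
proj(x) = [1.604274, -0.188664, -0.611524, -1.008338]
Step 3: Dot product.
a^T * proj(x) = 1*1.604274 + 5*(-0.188664) + 5*(-0.611524) - 5*(-1.008338) = 2.645


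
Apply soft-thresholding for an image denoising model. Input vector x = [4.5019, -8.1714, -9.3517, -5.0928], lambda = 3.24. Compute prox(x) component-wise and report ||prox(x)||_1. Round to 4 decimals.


Soft-thresholding with lambda = 3.24:
prox(4.5019) = sign(4.5019)*max(|4.5019| - 3.24, 0) = 1.2619
prox(-8.1714) = sign(-8.1714)*max(|-8.1714| - 3.24, 0) = -4.9314
prox(-9.3517) = sign(-9.3517)*max(|-9.3517| - 3.24, 0) = -6.1117
prox(-5.0928) = sign(-5.0928)*max(|-5.0928| - 3.24, 0) = -1.8528
prox(x) = [1.2619, -4.9314, -6.1117, -1.8528]
||prox(x)||_1 = 1.2619 + 4.9314 + 6.1117 + 1.8528 = 14.1578


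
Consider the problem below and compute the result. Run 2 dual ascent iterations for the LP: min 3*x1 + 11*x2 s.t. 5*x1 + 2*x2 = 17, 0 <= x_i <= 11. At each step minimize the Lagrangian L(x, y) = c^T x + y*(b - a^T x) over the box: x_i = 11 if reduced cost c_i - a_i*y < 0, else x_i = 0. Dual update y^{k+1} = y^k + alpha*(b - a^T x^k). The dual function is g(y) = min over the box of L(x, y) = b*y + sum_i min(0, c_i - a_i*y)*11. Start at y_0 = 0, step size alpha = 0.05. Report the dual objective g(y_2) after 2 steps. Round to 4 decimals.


Dual ascent for LP: min 3*x1 + 11*x2, 5*x1 + 2*x2 = 17, 0 <= x_i <= 11
Step 1: y^k = 0.0, reduced costs: (3.0, 11.0)
  x^k = (0.0, 0.0), subgradient = b - a^T x = 17.0
  y^{k+1} = 0.0 + 0.05*17.0 = 0.85
Step 2: y^k = 0.85, reduced costs: (-1.25, 9.3)
  x^k = (11.0, 0.0), subgradient = b - a^T x = -38.0
  y^{k+1} = 0.85 + 0.05*-38.0 = -1.05
Dual objective at y_2 = -1.05: reduced costs (8.25, 13.1), box minimizer x = (0.0, 0.0)
g(y_2) = b*y + (c1 - a1*y)*x1 + (c2 - a2*y)*x2 = 17*(-1.05) + 8.25*0.0 + 13.1*0.0 = -17.85 + 0.0 + 0.0 = -17.85


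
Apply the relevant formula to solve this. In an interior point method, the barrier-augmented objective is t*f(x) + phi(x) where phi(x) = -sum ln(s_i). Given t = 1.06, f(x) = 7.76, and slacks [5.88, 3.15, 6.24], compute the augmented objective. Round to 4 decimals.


Step 1: Compute log-barrier.
ln values: [1.7716, 1.1474, 1.831]
phi = -(1.7716 + 1.1474 + 1.831) = -4.7499
Step 2: Compute augmented objective.
t*f(x) = 1.06*7.76 = 8.2256
Total = 8.2256 - 4.7499 = 3.4757


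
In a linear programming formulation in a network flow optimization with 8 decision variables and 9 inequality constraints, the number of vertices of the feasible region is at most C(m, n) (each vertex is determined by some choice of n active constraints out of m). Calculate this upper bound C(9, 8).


Each vertex corresponds to some choice of n active constraints out of m, so the number of vertices is at most C(m, n) = m! / (n!(m-n)!).
m = 9, n = 8
Numerator: 9 * 8 * 7 * 6 * 5 * 4 * 3 * 2
Denominator: 8! = 40320
C(9, 8) = 9


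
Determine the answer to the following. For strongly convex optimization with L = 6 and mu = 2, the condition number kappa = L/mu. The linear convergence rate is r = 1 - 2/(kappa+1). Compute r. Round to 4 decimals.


Step 1: Compute the condition number.
kappa = L/mu = 6/2 = 3.0
Step 2: Compute the convergence rate.
r = 1 - 2/(kappa + 1) = 1 - 2*mu/(L + mu) = (L - mu)/(L + mu) = 4/8 = 0.5


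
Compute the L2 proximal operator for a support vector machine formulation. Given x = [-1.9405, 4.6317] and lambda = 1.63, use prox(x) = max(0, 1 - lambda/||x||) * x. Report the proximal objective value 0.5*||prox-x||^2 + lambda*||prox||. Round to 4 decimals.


Step 1: Compute ||x||.
||x|| = 5.0218
Step 2: Compute scaling factor.
scale = max(0, 1 - 1.63/5.0218) = 0.6754
Step 3: prox(x) = [-1.3106, 3.1283]
||prox(x)|| = 3.3918
Step 4: Proximal objective.
0.5*||prox-x||^2 = 1.3285
lambda*||prox|| = 5.5286
Total = 6.857


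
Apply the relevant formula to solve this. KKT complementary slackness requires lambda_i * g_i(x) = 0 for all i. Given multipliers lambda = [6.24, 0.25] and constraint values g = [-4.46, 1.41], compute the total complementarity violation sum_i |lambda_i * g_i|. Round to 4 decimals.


KKT complementary slackness check:
lambda_1 * g_1 = 6.24 * -4.46 = -27.8304
lambda_2 * g_2 = 0.25 * 1.41 = 0.3525
Total violation = 27.8304 + 0.3525 = 28.1829


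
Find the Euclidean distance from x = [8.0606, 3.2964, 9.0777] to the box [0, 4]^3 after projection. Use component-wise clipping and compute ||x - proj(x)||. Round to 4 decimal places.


Project each component onto [0, 4].
clip(8.0606) = 4.0, clip(3.2964) = 3.2964, clip(9.0777) = 4.0
Projection = [4.0, 3.2964, 4.0]
Squared diffs: [16.4885, 0.0, 25.783]
Distance = sqrt(42.2715) = 6.5017


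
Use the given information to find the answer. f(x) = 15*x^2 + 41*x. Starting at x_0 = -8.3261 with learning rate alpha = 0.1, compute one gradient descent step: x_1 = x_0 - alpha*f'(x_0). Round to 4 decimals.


We compute the gradient at x_0 and apply the update.
f'(x) = 30*x + 41
f'(-8.3261) = 30*-8.3261 + 41 = -208.783
x_1 = -8.3261 - 0.1*-208.783 = 12.5522


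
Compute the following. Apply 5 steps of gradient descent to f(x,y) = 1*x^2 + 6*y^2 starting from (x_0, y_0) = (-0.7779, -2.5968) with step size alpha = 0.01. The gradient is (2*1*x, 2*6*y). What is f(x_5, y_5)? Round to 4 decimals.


Gradient descent on f(x,y) = 1*x^2 + 6*y^2.
Starting point: (-0.7779, -2.5968), alpha = 0.01
Step 1: grad_x = 2*1*-0.7779 = -1.5558, grad_y = 2*6*-2.5968 = -31.1616
  x_1 = -0.7779 - 0.01*-1.5558 = -0.7623
  y_1 = -2.5968 - 0.01*-31.1616 = -2.2852
Step 2: grad_x = 2*1*-0.7623 = -1.5247, grad_y = 2*6*-2.2852 = -27.4222
  x_2 = -0.7623 - 0.01*-1.5247 = -0.7471
  y_2 = -2.2852 - 0.01*-27.4222 = -2.011
Step 3: grad_x = 2*1*-0.7471 = -1.4942, grad_y = 2*6*-2.011 = -24.1315
  x_3 = -0.7471 - 0.01*-1.4942 = -0.7322
  y_3 = -2.011 - 0.01*-24.1315 = -1.7696
Step 4: grad_x = 2*1*-0.7322 = -1.4643, grad_y = 2*6*-1.7696 = -21.2358
  x_4 = -0.7322 - 0.01*-1.4643 = -0.7175
  y_4 = -1.7696 - 0.01*-21.2358 = -1.5573
Step 5: grad_x = 2*1*-0.7175 = -1.435, grad_y = 2*6*-1.5573 = -18.6875
  x_5 = -0.7175 - 0.01*-1.435 = -0.7032
  y_5 = -1.5573 - 0.01*-18.6875 = -1.3704
f(-0.7032, -1.3704) = 1*(-0.7032)^2 + 6*(-1.3704)^2 = 11.7626


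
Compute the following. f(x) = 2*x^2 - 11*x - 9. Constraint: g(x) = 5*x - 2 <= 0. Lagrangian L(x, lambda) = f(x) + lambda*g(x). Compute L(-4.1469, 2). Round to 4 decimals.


Step 1: Evaluate f(x).
f(-4.1469) = 2*(-4.1469)^2 - 11*(-4.1469) - 9 = 71.0095
Step 2: Evaluate g(x).
g(-4.1469) = 5*-4.1469 - 2 = -22.7345
Step 3: Compute Lagrangian.
L = 71.0095 + 2*-22.7345 = 25.5405


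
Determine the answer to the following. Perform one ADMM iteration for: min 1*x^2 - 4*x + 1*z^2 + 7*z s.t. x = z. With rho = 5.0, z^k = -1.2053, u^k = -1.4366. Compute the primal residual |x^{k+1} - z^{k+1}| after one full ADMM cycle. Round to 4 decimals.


ADMM iteration with rho = 5.0, z^k = -1.2053, u^k = -1.4366
Step 1: x-update.
Minimize 1*x^2 - 4*x + (5.0/2)*(x + 1.2053 - 1.4366)^2
FOC: (2*1 + 5.0)*x = 4 + 5.0*(-1.2053 + 1.4366)
x^{k+1} = 0.7366
Step 2: z-update.
Minimize 1*z^2 + 7*z + (5.0/2)*(0.7366 - z - 1.4366)^2
FOC: (2*1 + 5.0)*z = -7 + 5.0*(0.7366 - 1.4366)
z^{k+1} = -1.5
Step 3: u-update.
u^{k+1} = -1.4366 + 0.7366 + 1.5 = 0.8
Step 4: Primal residual = |0.7366 + 1.5| = 2.2366


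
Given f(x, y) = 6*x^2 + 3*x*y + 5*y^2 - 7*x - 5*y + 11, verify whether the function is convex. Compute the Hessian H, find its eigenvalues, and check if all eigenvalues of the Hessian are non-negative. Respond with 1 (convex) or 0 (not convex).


The Hessian of f(x,y) = 6*x^2 + 3*x*y + 5*y^2 - 7*x - 5*y + 11 is:
H = [[12, 3], [3, 10]]
Trace = 12 + 10 = 22
Determinant = 12*10 - (3)^2 = 111
Discriminant = (22)^2 - 4*111 = 40.0
Eigenvalues: lambda_1 = 7.8377, lambda_2 = 14.1623
The function is convex.

1


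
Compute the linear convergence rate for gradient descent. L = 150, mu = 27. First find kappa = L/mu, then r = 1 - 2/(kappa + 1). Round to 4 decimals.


Step 1: Compute the condition number.
kappa = L/mu = 150/27 = 5.5556
Step 2: Compute the convergence rate.
r = 1 - 2/(kappa + 1) = 1 - 2*mu/(L + mu) = (L - mu)/(L + mu) = 123/177 = 0.6949


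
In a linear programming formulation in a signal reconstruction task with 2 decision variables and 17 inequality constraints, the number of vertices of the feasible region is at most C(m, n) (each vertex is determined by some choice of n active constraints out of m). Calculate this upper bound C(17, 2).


Each vertex corresponds to some choice of n active constraints out of m, so the number of vertices is at most C(m, n) = m! / (n!(m-n)!).
m = 17, n = 2
Numerator: 17 * 16
Denominator: 2! = 2
C(17, 2) = 136


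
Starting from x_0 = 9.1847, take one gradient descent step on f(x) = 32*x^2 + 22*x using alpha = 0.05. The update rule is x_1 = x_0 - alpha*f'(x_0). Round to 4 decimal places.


We compute the gradient at x_0 and apply the update.
f'(x) = 64*x + 22
f'(9.1847) = 64*9.1847 + 22 = 609.8208
x_1 = 9.1847 - 0.05*609.8208 = -21.3063


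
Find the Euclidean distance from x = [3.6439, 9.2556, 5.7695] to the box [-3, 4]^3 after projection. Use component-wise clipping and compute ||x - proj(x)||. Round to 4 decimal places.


Project each component onto [-3, 4].
clip(3.6439) = 3.6439, clip(9.2556) = 4.0, clip(5.7695) = 4.0
Projection = [3.6439, 4.0, 4.0]
Squared diffs: [0.0, 27.6213, 3.1311]
Distance = sqrt(30.7524) = 5.5455


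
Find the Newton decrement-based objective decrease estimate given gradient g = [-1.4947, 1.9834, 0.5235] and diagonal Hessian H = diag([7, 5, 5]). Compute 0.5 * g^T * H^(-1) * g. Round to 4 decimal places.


Step 1: H is diagonal, so H^(-1) * g = [-0.2135, 0.3967, 0.1047].
Step 2: g^T H^(-1) g = sum_i g_i^2 / H_ii
  = (-1.4947)^2/7 + (1.9834)^2/5 + (0.5235)^2/5
  = 0.3192 + 0.7868 + 0.0548 = 1.1607
Step 3: Objective decrease = 0.5 * g^T H^(-1) g = 0.5804


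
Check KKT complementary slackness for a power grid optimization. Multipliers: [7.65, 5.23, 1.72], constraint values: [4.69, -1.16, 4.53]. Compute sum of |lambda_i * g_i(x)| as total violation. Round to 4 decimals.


KKT complementary slackness check:
lambda_1 * g_1 = 7.65 * 4.69 = 35.8785
lambda_2 * g_2 = 5.23 * -1.16 = -6.0668
lambda_3 * g_3 = 1.72 * 4.53 = 7.7916
Total violation = 35.8785 + 6.0668 + 7.7916 = 49.7369


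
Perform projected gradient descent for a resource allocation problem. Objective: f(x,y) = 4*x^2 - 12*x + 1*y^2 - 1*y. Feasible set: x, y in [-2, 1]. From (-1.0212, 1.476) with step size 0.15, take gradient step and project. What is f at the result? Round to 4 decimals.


Step 1: Compute gradient at (-1.0212, 1.476).
grad_x = 2*4*-1.0212 - 12 = -20.1696
grad_y = 2*1*1.476 - 1 = 1.952
Step 2: Gradient step.
x_raw = -1.0212 - 0.15*-20.1696 = 2.0042
y_raw = 1.476 - 0.15*1.952 = 1.1832
Step 3: Project onto [-2, 1].
x_proj = clip(2.0042) = 1.0
y_proj = clip(1.1832) = 1.0
Step 4: Evaluate f.
f(1.0, 1.0) = -8.0


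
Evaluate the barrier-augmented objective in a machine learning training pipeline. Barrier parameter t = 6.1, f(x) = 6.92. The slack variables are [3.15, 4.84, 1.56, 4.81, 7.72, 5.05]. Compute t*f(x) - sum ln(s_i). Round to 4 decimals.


Step 1: Compute log-barrier.
ln values: [1.1474, 1.5769, 0.4447, 1.5707, 2.0438, 1.6194]
phi = -(1.1474 + 1.5769 + 0.4447 + 1.5707 + 2.0438 + 1.6194) = -8.4029
Step 2: Compute augmented objective.
t*f(x) = 6.1*6.92 = 42.212
Total = 42.212 - 8.4029 = 33.8091


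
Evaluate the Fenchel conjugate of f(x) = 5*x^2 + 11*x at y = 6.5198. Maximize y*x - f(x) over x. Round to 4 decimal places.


f*(y) = sup_x {y*x - a*x^2 - b*x} = sup_x {(y-b)*x - a*x^2}
FOC: (y - b) - 2a*x = 0 => x* = (y - b)/(2a)
x* = (6.5198 - 11)/(2*5) = -0.448
f*(6.5198) = (y-b)^2/(4a) = (6.5198 - 11)^2/(4*5)
= 20.0722/20 = 1.0036


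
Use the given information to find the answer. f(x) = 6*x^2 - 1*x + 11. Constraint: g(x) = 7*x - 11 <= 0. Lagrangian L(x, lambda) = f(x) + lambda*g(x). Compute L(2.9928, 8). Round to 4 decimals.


Step 1: Evaluate f(x).
f(2.9928) = 6*2.9928^2 - 1*2.9928 + 11 = 61.7483
Step 2: Evaluate g(x).
g(2.9928) = 7*2.9928 - 11 = 9.9496
Step 3: Compute Lagrangian.
L = 61.7483 + 8*9.9496 = 141.3451


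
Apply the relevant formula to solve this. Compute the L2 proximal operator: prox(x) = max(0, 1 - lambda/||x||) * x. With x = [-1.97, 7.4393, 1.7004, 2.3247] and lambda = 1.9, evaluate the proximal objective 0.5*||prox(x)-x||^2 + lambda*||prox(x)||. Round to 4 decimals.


Step 1: Compute ||x||.
||x|| = 8.217
Step 2: Compute scaling factor.
scale = max(0, 1 - 1.9/8.217) = 0.7688
Step 3: prox(x) = [-1.5145, 5.7191, 1.3072, 1.7872]
||prox(x)|| = 6.317
Step 4: Proximal objective.
0.5*||prox-x||^2 = 1.805
lambda*||prox|| = 12.0023
Total = 13.8074


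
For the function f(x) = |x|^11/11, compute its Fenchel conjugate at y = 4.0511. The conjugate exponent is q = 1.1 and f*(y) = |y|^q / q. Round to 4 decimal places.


The conjugate exponent q satisfies 1/p + 1/q = 1.
p = 11, so q = 11/(11 - 1) = 1.1
|y|^q = 4.0511^1.1 = 4.6594
f*(4.0511) = 4.6594 / 1.1 = 4.2358


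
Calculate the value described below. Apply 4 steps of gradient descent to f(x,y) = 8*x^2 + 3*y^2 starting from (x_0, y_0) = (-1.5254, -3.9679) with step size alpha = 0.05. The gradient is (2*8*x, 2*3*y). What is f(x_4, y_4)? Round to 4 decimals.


Gradient descent on f(x,y) = 8*x^2 + 3*y^2.
Starting point: (-1.5254, -3.9679), alpha = 0.05
Step 1: grad_x = 2*8*-1.5254 = -24.4064, grad_y = 2*3*-3.9679 = -23.8074
  x_1 = -1.5254 - 0.05*-24.4064 = -0.3051
  y_1 = -3.9679 - 0.05*-23.8074 = -2.7775
Step 2: grad_x = 2*8*-0.3051 = -4.8813, grad_y = 2*3*-2.7775 = -16.6652
  x_2 = -0.3051 - 0.05*-4.8813 = -0.061
  y_2 = -2.7775 - 0.05*-16.6652 = -1.9443
Step 3: grad_x = 2*8*-0.061 = -0.9763, grad_y = 2*3*-1.9443 = -11.6656
  x_3 = -0.061 - 0.05*-0.9763 = -0.0122
  y_3 = -1.9443 - 0.05*-11.6656 = -1.361
Step 4: grad_x = 2*8*-0.0122 = -0.1953, grad_y = 2*3*-1.361 = -8.1659
  x_4 = -0.0122 - 0.05*-0.1953 = -0.0024
  y_4 = -1.361 - 0.05*-8.1659 = -0.9527
f(-0.0024, -0.9527) = 8*(-0.0024)^2 + 3*(-0.9527)^2 = 2.7229


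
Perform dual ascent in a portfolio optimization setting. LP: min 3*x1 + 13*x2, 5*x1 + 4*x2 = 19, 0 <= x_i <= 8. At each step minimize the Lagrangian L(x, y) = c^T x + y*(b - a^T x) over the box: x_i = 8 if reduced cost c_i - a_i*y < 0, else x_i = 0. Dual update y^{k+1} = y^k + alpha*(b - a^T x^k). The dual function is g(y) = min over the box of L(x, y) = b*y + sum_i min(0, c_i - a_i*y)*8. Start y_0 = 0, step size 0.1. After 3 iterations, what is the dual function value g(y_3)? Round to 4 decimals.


Dual ascent for LP: min 3*x1 + 13*x2, 5*x1 + 4*x2 = 19, 0 <= x_i <= 8
Step 1: y^k = 0.0, reduced costs: (3.0, 13.0)
  x^k = (0.0, 0.0), subgradient = b - a^T x = 19.0
  y^{k+1} = 0.0 + 0.1*19.0 = 1.9
Step 2: y^k = 1.9, reduced costs: (-6.5, 5.4)
  x^k = (8.0, 0.0), subgradient = b - a^T x = -21.0
  y^{k+1} = 1.9 + 0.1*-21.0 = -0.2
Step 3: y^k = -0.2, reduced costs: (4.0, 13.8)
  x^k = (0.0, 0.0), subgradient = b - a^T x = 19.0
  y^{k+1} = -0.2 + 0.1*19.0 = 1.7
Dual objective at y_3 = 1.7: reduced costs (-5.5, 6.2), box minimizer x = (8.0, 0.0)
g(y_3) = b*y + (c1 - a1*y)*x1 + (c2 - a2*y)*x2 = 19*1.7 + (-5.5)*8.0 + 6.2*0.0 = 32.3 - 44.0 + 0.0 = -11.7


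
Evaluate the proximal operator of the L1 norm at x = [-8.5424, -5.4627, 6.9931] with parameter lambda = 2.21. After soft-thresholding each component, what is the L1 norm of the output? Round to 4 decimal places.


Soft-thresholding with lambda = 2.21:
prox(-8.5424) = sign(-8.5424)*max(|-8.5424| - 2.21, 0) = -6.3324
prox(-5.4627) = sign(-5.4627)*max(|-5.4627| - 2.21, 0) = -3.2527
prox(6.9931) = sign(6.9931)*max(|6.9931| - 2.21, 0) = 4.7831
prox(x) = [-6.3324, -3.2527, 4.7831]
||prox(x)||_1 = 6.3324 + 3.2527 + 4.7831 = 14.3682


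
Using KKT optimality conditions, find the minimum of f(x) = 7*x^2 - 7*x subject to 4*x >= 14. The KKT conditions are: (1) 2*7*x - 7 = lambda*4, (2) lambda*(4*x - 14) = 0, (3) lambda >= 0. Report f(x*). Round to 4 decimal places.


Step 1: Try lambda = 0 (constraint inactive).
x_unc = 7/(2*7) = 0.5
Check: 4*0.5 = 2.0 < 14 -- violated!
Step 2: Constraint must be active: 4*x = 14
x* = 14/4 = 3.5
lambda = (2*7*3.5 - 7)/4 = 10.5
Step 3: Compute optimal value.
f(x*) = 7*3.5^2 - 7*3.5 = 61.25


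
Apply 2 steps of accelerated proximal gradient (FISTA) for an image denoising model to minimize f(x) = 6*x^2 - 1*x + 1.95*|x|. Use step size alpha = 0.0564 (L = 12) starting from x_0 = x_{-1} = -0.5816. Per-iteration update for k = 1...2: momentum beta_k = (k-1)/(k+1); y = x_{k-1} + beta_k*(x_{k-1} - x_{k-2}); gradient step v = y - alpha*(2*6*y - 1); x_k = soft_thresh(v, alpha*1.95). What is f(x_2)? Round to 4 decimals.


FISTA on f(x) = 6*x^2 - 1*x + 1.95*|x|
L = 12, alpha = 0.0564
Iteration 1: beta = 0.0, y = -0.5816 + 0.0*(-0.5816 + 0.5816) = -0.5816
  grad(y) = -7.9792, v = y - alpha*grad = -0.1316
  prox(v) = soft_thresh(-0.1316, 0.11) = -0.0216
Iteration 2: beta = 0.3333, y = -0.0216 + 0.3333*(-0.0216 + 0.5816) = 0.1651
  grad(y) = 0.9809, v = y - alpha*grad = 0.1098
  prox(v) = soft_thresh(0.1098, 0.11) = 0.0
f(x_2) = 6*0.0^2 - 1*0.0 + 1.95*|0.0| = 0.0


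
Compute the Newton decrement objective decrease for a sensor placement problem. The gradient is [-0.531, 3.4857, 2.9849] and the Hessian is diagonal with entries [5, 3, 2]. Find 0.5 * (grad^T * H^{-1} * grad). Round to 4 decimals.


Step 1: H is diagonal, so H^(-1) * g = [-0.1062, 1.1619, 1.4925].
Step 2: g^T H^(-1) g = sum_i g_i^2 / H_ii
  = (-0.531)^2/5 + (3.4857)^2/3 + (2.9849)^2/2
  = 0.0564 + 4.05 + 4.4548 = 8.5612
Step 3: Objective decrease = 0.5 * g^T H^(-1) g = 4.2806


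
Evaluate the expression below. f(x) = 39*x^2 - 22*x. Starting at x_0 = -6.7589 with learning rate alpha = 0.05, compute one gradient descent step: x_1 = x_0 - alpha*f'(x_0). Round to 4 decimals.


We compute the gradient at x_0 and apply the update.
f'(x) = 78*x - 22
f'(-6.7589) = 78*-6.7589 - 22 = -549.1942
x_1 = -6.7589 - 0.05*-549.1942 = 20.7008


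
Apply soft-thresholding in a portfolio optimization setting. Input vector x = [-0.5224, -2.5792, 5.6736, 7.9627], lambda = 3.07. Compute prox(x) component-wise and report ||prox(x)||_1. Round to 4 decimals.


Soft-thresholding with lambda = 3.07:
prox(-0.5224) = sign(-0.5224)*max(|-0.5224| - 3.07, 0) = 0.0
prox(-2.5792) = sign(-2.5792)*max(|-2.5792| - 3.07, 0) = 0.0
prox(5.6736) = sign(5.6736)*max(|5.6736| - 3.07, 0) = 2.6036
prox(7.9627) = sign(7.9627)*max(|7.9627| - 3.07, 0) = 4.8927
prox(x) = [0.0, 0.0, 2.6036, 4.8927]
||prox(x)||_1 = 0.0 + 0.0 + 2.6036 + 4.8927 = 7.4963


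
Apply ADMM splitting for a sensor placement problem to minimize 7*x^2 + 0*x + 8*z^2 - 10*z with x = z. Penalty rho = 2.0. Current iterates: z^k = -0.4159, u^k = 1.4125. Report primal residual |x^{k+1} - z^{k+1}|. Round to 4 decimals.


ADMM iteration with rho = 2.0, z^k = -0.4159, u^k = 1.4125
Step 1: x-update.
Minimize 7*x^2 + 0*x + (2.0/2)*(x + 0.4159 + 1.4125)^2
FOC: (2*7 + 2.0)*x = 0 + 2.0*(-0.4159 - 1.4125)
x^{k+1} = -0.2286
Step 2: z-update.
Minimize 8*z^2 - 10*z + (2.0/2)*(-0.2286 - z + 1.4125)^2
FOC: (2*8 + 2.0)*z = 10 + 2.0*(-0.2286 + 1.4125)
z^{k+1} = 0.6871
Step 3: u-update.
u^{k+1} = 1.4125 - 0.2286 - 0.6871 = 0.4968
Step 4: Primal residual = |-0.2286 - 0.6871| = 0.9157


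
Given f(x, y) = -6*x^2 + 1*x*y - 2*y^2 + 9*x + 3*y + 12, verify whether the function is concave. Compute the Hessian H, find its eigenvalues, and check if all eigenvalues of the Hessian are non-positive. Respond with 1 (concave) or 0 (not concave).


The Hessian of f(x,y) = -6*x^2 + 1*x*y - 2*y^2 + 9*x + 3*y + 12 is:
H = [[-12, 1], [1, -4]]
Trace = -12 - 4 = -16
Determinant = -12*-4 - (1)^2 = 47
Discriminant = (-16)^2 - 4*47 = 68.0
Eigenvalues: lambda_1 = -12.1231, lambda_2 = -3.8769
The function is concave.

1


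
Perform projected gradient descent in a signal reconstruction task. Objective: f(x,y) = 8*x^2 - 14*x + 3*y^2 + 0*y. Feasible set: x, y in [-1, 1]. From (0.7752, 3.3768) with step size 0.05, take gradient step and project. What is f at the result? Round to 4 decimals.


Step 1: Compute gradient at (0.7752, 3.3768).
grad_x = 2*8*0.7752 - 14 = -1.5968
grad_y = 2*3*3.3768 + 0 = 20.2608
Step 2: Gradient step.
x_raw = 0.7752 - 0.05*-1.5968 = 0.855
y_raw = 3.3768 - 0.05*20.2608 = 2.3638
Step 3: Project onto [-1, 1].
x_proj = clip(0.855) = 0.855
y_proj = clip(2.3638) = 1.0
Step 4: Evaluate f.
f(0.855, 1.0) = -3.1218


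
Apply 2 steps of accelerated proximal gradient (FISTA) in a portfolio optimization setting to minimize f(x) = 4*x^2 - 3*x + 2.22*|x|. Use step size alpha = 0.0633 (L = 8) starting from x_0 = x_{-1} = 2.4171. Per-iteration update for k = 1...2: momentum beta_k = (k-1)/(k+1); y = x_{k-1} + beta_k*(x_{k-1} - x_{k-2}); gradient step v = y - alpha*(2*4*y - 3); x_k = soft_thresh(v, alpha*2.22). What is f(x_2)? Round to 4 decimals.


FISTA on f(x) = 4*x^2 - 3*x + 2.22*|x|
L = 8, alpha = 0.0633
Iteration 1: beta = 0.0, y = 2.4171 + 0.0*(2.4171 - 2.4171) = 2.4171
  grad(y) = 16.3368, v = y - alpha*grad = 1.383
  prox(v) = soft_thresh(1.383, 0.1405) = 1.2425
Iteration 2: beta = 0.3333, y = 1.2425 + 0.3333*(1.2425 - 2.4171) = 0.8509
  grad(y) = 3.8072, v = y - alpha*grad = 0.6099
  prox(v) = soft_thresh(0.6099, 0.1405) = 0.4694
f(x_2) = 4*0.4694^2 - 3*0.4694 + 2.22*|0.4694| = 0.5152


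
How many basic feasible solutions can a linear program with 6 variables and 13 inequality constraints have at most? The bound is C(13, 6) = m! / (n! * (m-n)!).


Each vertex corresponds to some choice of n active constraints out of m, so the number of vertices is at most C(m, n) = m! / (n!(m-n)!).
m = 13, n = 6
Numerator: 13 * 12 * 11 * 10 * 9 * 8
Denominator: 6! = 720
C(13, 6) = 1716


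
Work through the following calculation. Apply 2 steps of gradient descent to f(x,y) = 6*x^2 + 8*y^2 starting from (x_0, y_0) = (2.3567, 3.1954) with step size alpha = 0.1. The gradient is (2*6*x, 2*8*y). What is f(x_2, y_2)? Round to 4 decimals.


Gradient descent on f(x,y) = 6*x^2 + 8*y^2.
Starting point: (2.3567, 3.1954), alpha = 0.1
Step 1: grad_x = 2*6*2.3567 = 28.2804, grad_y = 2*8*3.1954 = 51.1264
  x_1 = 2.3567 - 0.1*28.2804 = -0.4713
  y_1 = 3.1954 - 0.1*51.1264 = -1.9172
Step 2: grad_x = 2*6*-0.4713 = -5.6561, grad_y = 2*8*-1.9172 = -30.6758
  x_2 = -0.4713 - 0.1*-5.6561 = 0.0943
  y_2 = -1.9172 - 0.1*-30.6758 = 1.1503
f(0.0943, 1.1503) = 6*0.0943^2 + 8*1.1503^2 = 10.6396


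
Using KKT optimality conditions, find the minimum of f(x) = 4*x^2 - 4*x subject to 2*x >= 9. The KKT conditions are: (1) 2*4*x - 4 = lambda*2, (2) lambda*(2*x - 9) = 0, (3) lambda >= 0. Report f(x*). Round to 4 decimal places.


Step 1: Try lambda = 0 (constraint inactive).
x_unc = 4/(2*4) = 0.5
Check: 2*0.5 = 1.0 < 9 -- violated!
Step 2: Constraint must be active: 2*x = 9
x* = 9/2 = 4.5
lambda = (2*4*4.5 - 4)/2 = 16.0
Step 3: Compute optimal value.
f(x*) = 4*4.5^2 - 4*4.5 = 63.0


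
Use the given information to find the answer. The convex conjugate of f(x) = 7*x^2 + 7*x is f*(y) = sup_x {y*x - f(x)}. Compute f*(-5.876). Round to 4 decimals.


f*(y) = sup_x {y*x - a*x^2 - b*x} = sup_x {(y-b)*x - a*x^2}
FOC: (y - b) - 2a*x = 0 => x* = (y - b)/(2a)
x* = (-5.876 - 7)/(2*7) = -0.9197
f*(-5.876) = (y-b)^2/(4a) = (-5.876 - 7)^2/(4*7)
= 165.7914/28 = 5.9211


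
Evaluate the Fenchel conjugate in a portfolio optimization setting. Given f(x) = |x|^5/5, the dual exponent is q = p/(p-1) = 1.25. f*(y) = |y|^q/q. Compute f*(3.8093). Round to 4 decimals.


The conjugate exponent q satisfies 1/p + 1/q = 1.
p = 5, so q = 5/(5 - 1) = 1.25
|y|^q = 3.8093^1.25 = 5.3218
f*(3.8093) = 5.3218 / 1.25 = 4.2574


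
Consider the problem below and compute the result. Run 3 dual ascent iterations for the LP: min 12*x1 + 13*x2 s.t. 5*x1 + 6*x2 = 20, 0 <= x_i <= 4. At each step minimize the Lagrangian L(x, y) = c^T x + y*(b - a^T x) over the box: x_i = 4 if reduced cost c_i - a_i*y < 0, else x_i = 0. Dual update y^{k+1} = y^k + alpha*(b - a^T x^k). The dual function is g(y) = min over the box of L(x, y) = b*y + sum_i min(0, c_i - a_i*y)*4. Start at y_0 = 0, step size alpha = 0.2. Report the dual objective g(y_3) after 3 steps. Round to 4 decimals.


Dual ascent for LP: min 12*x1 + 13*x2, 5*x1 + 6*x2 = 20, 0 <= x_i <= 4
Step 1: y^k = 0.0, reduced costs: (12.0, 13.0)
  x^k = (0.0, 0.0), subgradient = b - a^T x = 20.0
  y^{k+1} = 0.0 + 0.2*20.0 = 4.0
Step 2: y^k = 4.0, reduced costs: (-8.0, -11.0)
  x^k = (4.0, 4.0), subgradient = b - a^T x = -24.0
  y^{k+1} = 4.0 + 0.2*-24.0 = -0.8
Step 3: y^k = -0.8, reduced costs: (16.0, 17.8)
  x^k = (0.0, 0.0), subgradient = b - a^T x = 20.0
  y^{k+1} = -0.8 + 0.2*20.0 = 3.2
Dual objective at y_3 = 3.2: reduced costs (-4.0, -6.2), box minimizer x = (4.0, 4.0)
g(y_3) = b*y + (c1 - a1*y)*x1 + (c2 - a2*y)*x2 = 20*3.2 + (-4.0)*4.0 + (-6.2)*4.0 = 64.0 - 16.0 - 24.8 = 23.2


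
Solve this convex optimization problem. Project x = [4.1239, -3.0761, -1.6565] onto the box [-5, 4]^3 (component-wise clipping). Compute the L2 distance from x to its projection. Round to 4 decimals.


Project each component onto [-5, 4].
clip(4.1239) = 4.0, clip(-3.0761) = -3.0761, clip(-1.6565) = -1.6565
Projection = [4.0, -3.0761, -1.6565]
Squared diffs: [0.0154, 0.0, 0.0]
Distance = sqrt(0.0154) = 0.1239


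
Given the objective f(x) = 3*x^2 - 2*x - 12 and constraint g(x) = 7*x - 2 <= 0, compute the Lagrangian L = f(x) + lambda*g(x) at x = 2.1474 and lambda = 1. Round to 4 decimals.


Step 1: Evaluate f(x).
f(2.1474) = 3*2.1474^2 - 2*2.1474 - 12 = -2.4608
Step 2: Evaluate g(x).
g(2.1474) = 7*2.1474 - 2 = 13.0318
Step 3: Compute Lagrangian.
L = -2.4608 + 1*13.0318 = 10.571


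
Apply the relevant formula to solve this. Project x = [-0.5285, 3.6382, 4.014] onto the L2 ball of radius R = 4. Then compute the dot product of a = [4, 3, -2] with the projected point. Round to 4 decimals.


Step 1: Compute ||x|| (intermediates to 6 decimals).
||x|| = sqrt((-0.5285)^2 + 3.6382^2 + 4.014^2) = 5.443162
Step 2: Project.
Since ||x|| > R, scale = R/||x|| = 4/5.443162 = 0.734867, proj(x) = scale * x
proj(x) = [-0.388377, 2.673593, 2.949756]
Step 3: Dot product.
a^T * proj(x) = 4*(-0.388377) + 3*2.673593 - 2*2.949756 = 0.5678


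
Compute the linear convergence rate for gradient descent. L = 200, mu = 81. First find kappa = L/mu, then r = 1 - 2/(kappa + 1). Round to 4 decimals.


Step 1: Compute the condition number.
kappa = L/mu = 200/81 = 2.4691
Step 2: Compute the convergence rate.
r = 1 - 2/(kappa + 1) = 1 - 2*mu/(L + mu) = (L - mu)/(L + mu) = 119/281 = 0.4235
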